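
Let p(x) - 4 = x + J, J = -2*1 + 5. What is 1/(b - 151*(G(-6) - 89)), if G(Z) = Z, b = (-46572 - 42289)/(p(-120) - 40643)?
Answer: 40756/584733681 ≈ 6.9700e-5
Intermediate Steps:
J = 3 (J = -2 + 5 = 3)
p(x) = 7 + x (p(x) = 4 + (x + 3) = 4 + (3 + x) = 7 + x)
b = 88861/40756 (b = (-46572 - 42289)/((7 - 120) - 40643) = -88861/(-113 - 40643) = -88861/(-40756) = -88861*(-1/40756) = 88861/40756 ≈ 2.1803)
1/(b - 151*(G(-6) - 89)) = 1/(88861/40756 - 151*(-6 - 89)) = 1/(88861/40756 - 151*(-95)) = 1/(88861/40756 + 14345) = 1/(584733681/40756) = 40756/584733681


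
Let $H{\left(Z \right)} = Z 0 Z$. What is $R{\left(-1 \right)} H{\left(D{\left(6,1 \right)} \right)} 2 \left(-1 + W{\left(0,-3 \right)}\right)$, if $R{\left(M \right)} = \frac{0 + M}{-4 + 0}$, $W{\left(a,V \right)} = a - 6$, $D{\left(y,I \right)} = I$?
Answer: $0$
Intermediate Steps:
$W{\left(a,V \right)} = -6 + a$ ($W{\left(a,V \right)} = a - 6 = -6 + a$)
$H{\left(Z \right)} = 0$ ($H{\left(Z \right)} = 0 Z = 0$)
$R{\left(M \right)} = - \frac{M}{4}$ ($R{\left(M \right)} = \frac{M}{-4} = M \left(- \frac{1}{4}\right) = - \frac{M}{4}$)
$R{\left(-1 \right)} H{\left(D{\left(6,1 \right)} \right)} 2 \left(-1 + W{\left(0,-3 \right)}\right) = \left(- \frac{1}{4}\right) \left(-1\right) 0 \cdot 2 \left(-1 + \left(-6 + 0\right)\right) = \frac{1}{4} \cdot 0 \cdot 2 \left(-1 - 6\right) = 0 \cdot 2 \left(-7\right) = 0 \left(-7\right) = 0$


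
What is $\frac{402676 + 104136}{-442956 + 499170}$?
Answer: $\frac{253406}{28107} \approx 9.0158$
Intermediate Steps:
$\frac{402676 + 104136}{-442956 + 499170} = \frac{506812}{56214} = 506812 \cdot \frac{1}{56214} = \frac{253406}{28107}$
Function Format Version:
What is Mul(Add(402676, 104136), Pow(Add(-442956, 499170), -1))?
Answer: Rational(253406, 28107) ≈ 9.0158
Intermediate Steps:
Mul(Add(402676, 104136), Pow(Add(-442956, 499170), -1)) = Mul(506812, Pow(56214, -1)) = Mul(506812, Rational(1, 56214)) = Rational(253406, 28107)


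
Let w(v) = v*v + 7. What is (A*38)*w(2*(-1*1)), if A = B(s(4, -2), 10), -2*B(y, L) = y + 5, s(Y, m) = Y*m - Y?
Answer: 1463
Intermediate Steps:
s(Y, m) = -Y + Y*m
w(v) = 7 + v² (w(v) = v² + 7 = 7 + v²)
B(y, L) = -5/2 - y/2 (B(y, L) = -(y + 5)/2 = -(5 + y)/2 = -5/2 - y/2)
A = 7/2 (A = -5/2 - 2*(-1 - 2) = -5/2 - 2*(-3) = -5/2 - ½*(-12) = -5/2 + 6 = 7/2 ≈ 3.5000)
(A*38)*w(2*(-1*1)) = ((7/2)*38)*(7 + (2*(-1*1))²) = 133*(7 + (2*(-1))²) = 133*(7 + (-2)²) = 133*(7 + 4) = 133*11 = 1463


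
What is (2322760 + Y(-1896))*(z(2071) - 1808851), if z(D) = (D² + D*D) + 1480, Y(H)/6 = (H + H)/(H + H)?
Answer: 15726777306626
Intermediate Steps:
Y(H) = 6 (Y(H) = 6*((H + H)/(H + H)) = 6*((2*H)/((2*H))) = 6*((2*H)*(1/(2*H))) = 6*1 = 6)
z(D) = 1480 + 2*D² (z(D) = (D² + D²) + 1480 = 2*D² + 1480 = 1480 + 2*D²)
(2322760 + Y(-1896))*(z(2071) - 1808851) = (2322760 + 6)*((1480 + 2*2071²) - 1808851) = 2322766*((1480 + 2*4289041) - 1808851) = 2322766*((1480 + 8578082) - 1808851) = 2322766*(8579562 - 1808851) = 2322766*6770711 = 15726777306626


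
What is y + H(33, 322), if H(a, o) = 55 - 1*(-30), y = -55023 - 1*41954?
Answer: -96892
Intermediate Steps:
y = -96977 (y = -55023 - 41954 = -96977)
H(a, o) = 85 (H(a, o) = 55 + 30 = 85)
y + H(33, 322) = -96977 + 85 = -96892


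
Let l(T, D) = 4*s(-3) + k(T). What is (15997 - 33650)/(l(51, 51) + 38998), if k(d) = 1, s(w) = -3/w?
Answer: -17653/39003 ≈ -0.45261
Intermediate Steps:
l(T, D) = 5 (l(T, D) = 4*(-3/(-3)) + 1 = 4*(-3*(-1/3)) + 1 = 4*1 + 1 = 4 + 1 = 5)
(15997 - 33650)/(l(51, 51) + 38998) = (15997 - 33650)/(5 + 38998) = -17653/39003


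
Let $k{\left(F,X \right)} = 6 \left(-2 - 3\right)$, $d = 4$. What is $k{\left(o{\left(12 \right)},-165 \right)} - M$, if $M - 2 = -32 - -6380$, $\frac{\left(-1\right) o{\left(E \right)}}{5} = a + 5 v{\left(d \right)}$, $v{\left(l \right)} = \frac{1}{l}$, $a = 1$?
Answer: $-6380$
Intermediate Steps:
$o{\left(E \right)} = - \frac{45}{4}$ ($o{\left(E \right)} = - 5 \left(1 + \frac{5}{4}\right) = \left(-5\right) \frac{9}{4} = - \frac{45}{4}$)
$k{\left(F,X \right)} = -30$ ($k{\left(F,X \right)} = 6 \left(-5\right) = -30$)
$M = 6350$ ($M = 2 - -6348 = 2 + \left(-32 + 6380\right) = 2 + 6348 = 6350$)
$k{\left(o{\left(12 \right)},-165 \right)} - M = -30 - 6350 = -6380$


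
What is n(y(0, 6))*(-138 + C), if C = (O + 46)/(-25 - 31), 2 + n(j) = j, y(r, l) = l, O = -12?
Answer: -3881/7 ≈ -554.43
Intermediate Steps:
n(j) = -2 + j
C = -17/28 (C = (-12 + 46)/(-25 - 31) = 34/(-56) = 34*(-1/56) = -17/28 ≈ -0.60714)
n(y(0, 6))*(-138 + C) = (-2 + 6)*(-138 - 17/28) = 4*(-3881/28) = -3881/7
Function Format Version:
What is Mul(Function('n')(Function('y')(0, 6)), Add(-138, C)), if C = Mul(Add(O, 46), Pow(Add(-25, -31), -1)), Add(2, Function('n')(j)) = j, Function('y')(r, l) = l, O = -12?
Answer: Rational(-3881, 7) ≈ -554.43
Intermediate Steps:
Function('n')(j) = Add(-2, j)
C = Rational(-17, 28) (C = Mul(Add(-12, 46), Pow(Add(-25, -31), -1)) = Mul(34, Pow(-56, -1)) = Mul(34, Rational(-1, 56)) = Rational(-17, 28) ≈ -0.60714)
Mul(Function('n')(Function('y')(0, 6)), Add(-138, C)) = Mul(Add(-2, 6), Add(-138, Rational(-17, 28))) = Mul(4, Rational(-3881, 28)) = Rational(-3881, 7)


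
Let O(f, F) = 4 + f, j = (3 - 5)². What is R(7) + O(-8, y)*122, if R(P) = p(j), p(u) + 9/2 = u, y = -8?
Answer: -977/2 ≈ -488.50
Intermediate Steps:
j = 4 (j = (-2)² = 4)
p(u) = -9/2 + u
R(P) = -½ (R(P) = -9/2 + 4 = -½)
R(7) + O(-8, y)*122 = -½ + (4 - 8)*122 = -½ - 4*122 = -½ - 488 = -977/2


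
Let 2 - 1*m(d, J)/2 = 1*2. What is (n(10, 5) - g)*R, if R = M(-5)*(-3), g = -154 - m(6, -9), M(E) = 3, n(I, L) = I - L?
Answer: -1431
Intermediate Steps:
m(d, J) = 0 (m(d, J) = 4 - 2*2 = 4 - 4 = 0)
g = -154 (g = -154 - 1*0 = -154 + 0 = -154)
R = -9 (R = 3*(-3) = -9)
(n(10, 5) - g)*R = ((10 - 1*5) - 1*(-154))*(-9) = ((10 - 5) + 154)*(-9) = (5 + 154)*(-9) = 159*(-9) = -1431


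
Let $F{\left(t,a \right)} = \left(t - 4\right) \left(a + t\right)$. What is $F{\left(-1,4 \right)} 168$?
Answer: $-2520$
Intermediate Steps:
$F{\left(t,a \right)} = \left(-4 + t\right) \left(a + t\right)$
$F{\left(-1,4 \right)} 168 = \left(\left(-1\right)^{2} - 16 - -4 + 4 \left(-1\right)\right) 168 = \left(1 - 16 + 4 - 4\right) 168 = \left(-15\right) 168 = -2520$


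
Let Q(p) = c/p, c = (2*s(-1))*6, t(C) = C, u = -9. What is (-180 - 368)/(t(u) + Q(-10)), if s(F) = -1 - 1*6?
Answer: 2740/3 ≈ 913.33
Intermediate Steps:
s(F) = -7 (s(F) = -1 - 6 = -7)
c = -84 (c = (2*(-7))*6 = -14*6 = -84)
Q(p) = -84/p
(-180 - 368)/(t(u) + Q(-10)) = (-180 - 368)/(-9 - 84/(-10)) = -548/(-9 - 84*(-1/10)) = -548/(-9 + 42/5) = -548/(-3/5) = -548*(-5/3) = 2740/3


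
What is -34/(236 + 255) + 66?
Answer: 32372/491 ≈ 65.931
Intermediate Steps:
-34/(236 + 255) + 66 = -34/491 + 66 = 32372/491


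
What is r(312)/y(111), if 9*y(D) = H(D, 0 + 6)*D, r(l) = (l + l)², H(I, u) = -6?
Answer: -194688/37 ≈ -5261.8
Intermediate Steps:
r(l) = 4*l² (r(l) = (2*l)² = 4*l²)
y(D) = -2*D/3 (y(D) = (-6*D)/9 = -2*D/3)
r(312)/y(111) = (4*312²)/((-⅔*111)) = (4*97344)/(-74) = 389376*(-1/74) = -194688/37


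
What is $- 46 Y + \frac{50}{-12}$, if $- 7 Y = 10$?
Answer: $\frac{2585}{42} \approx 61.548$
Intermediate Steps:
$Y = - \frac{10}{7}$ ($Y = \left(- \frac{1}{7}\right) 10 = - \frac{10}{7} \approx -1.4286$)
$- 46 Y + \frac{50}{-12} = \left(-46\right) \left(- \frac{10}{7}\right) + \frac{50}{-12} = \frac{460}{7} + 50 \left(- \frac{1}{12}\right) = \frac{460}{7} - \frac{25}{6} = \frac{2585}{42}$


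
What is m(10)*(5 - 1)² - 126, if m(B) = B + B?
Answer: 194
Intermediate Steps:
m(B) = 2*B
m(10)*(5 - 1)² - 126 = (2*10)*(5 - 1)² - 126 = 20*4² - 126 = 20*16 - 126 = 320 - 126 = 194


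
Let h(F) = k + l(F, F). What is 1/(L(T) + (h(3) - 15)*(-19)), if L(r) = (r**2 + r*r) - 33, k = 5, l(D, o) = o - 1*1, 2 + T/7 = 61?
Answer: 1/341257 ≈ 2.9303e-6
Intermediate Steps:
T = 413 (T = -14 + 7*61 = -14 + 427 = 413)
l(D, o) = -1 + o (l(D, o) = o - 1 = -1 + o)
L(r) = -33 + 2*r**2 (L(r) = (r**2 + r**2) - 33 = 2*r**2 - 33 = -33 + 2*r**2)
h(F) = 4 + F (h(F) = 5 + (-1 + F) = 4 + F)
1/(L(T) + (h(3) - 15)*(-19)) = 1/((-33 + 2*413**2) + ((4 + 3) - 15)*(-19)) = 1/((-33 + 2*170569) + (7 - 15)*(-19)) = 1/((-33 + 341138) - 8*(-19)) = 1/(341105 + 152) = 1/341257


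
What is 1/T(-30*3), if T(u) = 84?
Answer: 1/84 ≈ 0.011905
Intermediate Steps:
1/T(-30*3) = 1/84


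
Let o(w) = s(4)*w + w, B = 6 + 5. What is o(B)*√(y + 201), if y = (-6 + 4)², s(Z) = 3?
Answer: 44*√205 ≈ 629.98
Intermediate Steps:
y = 4 (y = (-2)² = 4)
B = 11
o(w) = 4*w (o(w) = 3*w + w = 4*w)
o(B)*√(y + 201) = (4*11)*√(4 + 201) = 44*√205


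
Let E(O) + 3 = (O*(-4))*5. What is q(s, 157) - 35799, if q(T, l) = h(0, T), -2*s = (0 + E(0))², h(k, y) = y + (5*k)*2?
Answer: -71607/2 ≈ -35804.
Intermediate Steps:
E(O) = -3 - 20*O (E(O) = -3 + (O*(-4))*5 = -3 - 4*O*5 = -3 - 20*O)
h(k, y) = y + 10*k
s = -9/2 (s = -(0 + (-3 - 20*0))²/2 = -(0 + (-3 + 0))²/2 = -(0 - 3)²/2 = -½*(-3)² = -½*9 = -9/2 ≈ -4.5000)
q(T, l) = T (q(T, l) = T + 10*0 = T + 0 = T)
q(s, 157) - 35799 = -9/2 - 35799 = -71607/2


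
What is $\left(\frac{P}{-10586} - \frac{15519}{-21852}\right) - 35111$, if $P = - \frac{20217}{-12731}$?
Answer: $- \frac{17233312581798547}{490833672972} \approx -35110.0$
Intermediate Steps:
$P = \frac{20217}{12731}$ ($P = \left(-20217\right) \left(- \frac{1}{12731}\right) = \frac{20217}{12731} \approx 1.588$)
$\left(\frac{P}{-10586} - \frac{15519}{-21852}\right) - 35111 = \left(\frac{20217}{12731 \left(-10586\right)} - \frac{15519}{-21852}\right) - 35111 = \left(\frac{20217}{12731} \left(- \frac{1}{10586}\right) - - \frac{5173}{7284}\right) - 35111 = \left(- \frac{20217}{134770366} + \frac{5173}{7284}\right) - 35111 = \frac{348509921345}{490833672972} - 35111 = - \frac{17233312581798547}{490833672972}$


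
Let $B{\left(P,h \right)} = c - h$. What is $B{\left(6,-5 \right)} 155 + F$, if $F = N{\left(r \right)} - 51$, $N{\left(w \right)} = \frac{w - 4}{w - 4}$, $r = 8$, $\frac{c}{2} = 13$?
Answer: $4755$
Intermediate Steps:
$c = 26$ ($c = 2 \cdot 13 = 26$)
$N{\left(w \right)} = 1$ ($N{\left(w \right)} = \frac{-4 + w}{-4 + w} = 1$)
$F = -50$ ($F = 1 - 51 = -50$)
$B{\left(P,h \right)} = 26 - h$
$B{\left(6,-5 \right)} 155 + F = \left(26 - -5\right) 155 - 50 = \left(26 + 5\right) 155 - 50 = 31 \cdot 155 - 50 = 4805 - 50 = 4755$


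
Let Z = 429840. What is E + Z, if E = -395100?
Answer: 34740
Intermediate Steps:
E + Z = -395100 + 429840 = 34740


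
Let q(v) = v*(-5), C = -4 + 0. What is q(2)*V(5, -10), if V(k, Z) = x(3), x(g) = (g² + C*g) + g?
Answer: 0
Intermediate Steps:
C = -4
x(g) = g² - 3*g (x(g) = (g² - 4*g) + g = g² - 3*g)
V(k, Z) = 0 (V(k, Z) = 3*(-3 + 3) = 3*0 = 0)
q(v) = -5*v
q(2)*V(5, -10) = -5*2*0 = -10*0 = 0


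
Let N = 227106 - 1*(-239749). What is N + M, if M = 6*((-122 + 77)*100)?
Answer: 439855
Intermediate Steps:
N = 466855 (N = 227106 + 239749 = 466855)
M = -27000 (M = 6*(-45*100) = 6*(-4500) = -27000)
N + M = 466855 - 27000 = 439855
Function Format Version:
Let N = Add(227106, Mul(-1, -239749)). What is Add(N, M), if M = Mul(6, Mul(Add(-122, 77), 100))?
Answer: 439855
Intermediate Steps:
N = 466855 (N = Add(227106, 239749) = 466855)
M = -27000 (M = Mul(6, Mul(-45, 100)) = Mul(6, -4500) = -27000)
Add(N, M) = Add(466855, -27000) = 439855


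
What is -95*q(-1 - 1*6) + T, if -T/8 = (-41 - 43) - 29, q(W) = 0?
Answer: 904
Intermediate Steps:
T = 904 (T = -8*((-41 - 43) - 29) = -8*(-84 - 29) = -8*(-113) = 904)
-95*q(-1 - 1*6) + T = -95*0 + 904 = 0 + 904 = 904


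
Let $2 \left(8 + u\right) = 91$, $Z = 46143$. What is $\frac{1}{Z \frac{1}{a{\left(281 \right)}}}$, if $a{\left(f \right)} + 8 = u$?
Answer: $\frac{59}{92286} \approx 0.00063932$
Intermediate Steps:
$u = \frac{75}{2}$ ($u = -8 + \frac{1}{2} \cdot 91 = -8 + \frac{91}{2} = \frac{75}{2} \approx 37.5$)
$a{\left(f \right)} = \frac{59}{2}$ ($a{\left(f \right)} = -8 + \frac{75}{2} = \frac{59}{2}$)
$\frac{1}{Z \frac{1}{a{\left(281 \right)}}} = \frac{1}{46143 \frac{1}{\frac{59}{2}}} = \frac{1}{46143 \cdot \frac{2}{59}} = \frac{1}{\frac{92286}{59}} = \frac{59}{92286}$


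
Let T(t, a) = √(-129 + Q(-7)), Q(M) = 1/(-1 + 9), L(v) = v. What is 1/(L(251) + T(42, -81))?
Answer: 2008/505039 - 2*I*√2062/505039 ≈ 0.0039759 - 0.00017982*I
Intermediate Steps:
Q(M) = ⅛ (Q(M) = 1/8 = ⅛)
T(t, a) = I*√2062/4 (T(t, a) = √(-129 + ⅛) = √(-1031/8) = I*√2062/4)
1/(L(251) + T(42, -81)) = 1/(251 + I*√2062/4)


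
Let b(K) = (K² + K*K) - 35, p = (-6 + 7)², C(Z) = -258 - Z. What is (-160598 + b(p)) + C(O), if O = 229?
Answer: -161118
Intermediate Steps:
p = 1 (p = 1² = 1)
b(K) = -35 + 2*K² (b(K) = (K² + K²) - 35 = 2*K² - 35 = -35 + 2*K²)
(-160598 + b(p)) + C(O) = (-160598 + (-35 + 2*1²)) + (-258 - 1*229) = (-160598 + (-35 + 2*1)) + (-258 - 229) = (-160598 + (-35 + 2)) - 487 = (-160598 - 33) - 487 = -160631 - 487 = -161118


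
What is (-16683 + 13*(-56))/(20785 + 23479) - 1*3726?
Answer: -164945075/44264 ≈ -3726.4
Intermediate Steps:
(-16683 + 13*(-56))/(20785 + 23479) - 1*3726 = (-16683 - 728)/44264 - 3726 = -17411*1/44264 - 3726 = -17411/44264 - 3726 = -164945075/44264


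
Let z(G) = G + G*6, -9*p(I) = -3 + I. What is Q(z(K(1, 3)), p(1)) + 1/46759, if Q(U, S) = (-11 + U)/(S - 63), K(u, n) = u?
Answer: 1683889/26418835 ≈ 0.063738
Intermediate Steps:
p(I) = ⅓ - I/9 (p(I) = -(-3 + I)/9 = ⅓ - I/9)
z(G) = 7*G (z(G) = G + 6*G = 7*G)
Q(U, S) = (-11 + U)/(-63 + S)
Q(z(K(1, 3)), p(1)) + 1/46759 = (-11 + 7*1)/(-63 + (⅓ - ⅑*1)) + 1/46759 = (-11 + 7)/(-63 + (⅓ - ⅑)) + 1/46759 = -4/(-63 + 2/9) + 1/46759 = -4/(-565/9) + 1/46759 = -9/565*(-4) + 1/46759 = 36/565 + 1/46759 = 1683889/26418835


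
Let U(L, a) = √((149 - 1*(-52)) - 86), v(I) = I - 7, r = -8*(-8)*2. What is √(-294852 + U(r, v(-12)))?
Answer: √(-294852 + √115) ≈ 542.99*I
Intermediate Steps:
r = 128 (r = 64*2 = 128)
v(I) = -7 + I
U(L, a) = √115 (U(L, a) = √((149 + 52) - 86) = √(201 - 86) = √115)
√(-294852 + U(r, v(-12))) = √(-294852 + √115)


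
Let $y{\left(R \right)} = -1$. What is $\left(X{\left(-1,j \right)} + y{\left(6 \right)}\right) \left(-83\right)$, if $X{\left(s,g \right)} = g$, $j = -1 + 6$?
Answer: $-332$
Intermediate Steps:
$j = 5$
$\left(X{\left(-1,j \right)} + y{\left(6 \right)}\right) \left(-83\right) = \left(5 - 1\right) \left(-83\right) = 4 \left(-83\right) = -332$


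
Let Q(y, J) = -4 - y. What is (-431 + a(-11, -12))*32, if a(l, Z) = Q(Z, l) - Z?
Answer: -13152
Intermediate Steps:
a(l, Z) = -4 - 2*Z (a(l, Z) = (-4 - Z) - Z = -4 - 2*Z)
(-431 + a(-11, -12))*32 = (-431 + (-4 - 2*(-12)))*32 = (-431 + (-4 + 24))*32 = (-431 + 20)*32 = -411*32 = -13152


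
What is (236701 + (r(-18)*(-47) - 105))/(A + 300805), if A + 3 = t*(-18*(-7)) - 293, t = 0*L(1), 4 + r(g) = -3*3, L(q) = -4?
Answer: 237207/300509 ≈ 0.78935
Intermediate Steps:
r(g) = -13 (r(g) = -4 - 3*3 = -4 - 9 = -13)
t = 0 (t = 0*(-4) = 0)
A = -296 (A = -3 + (0*(-18*(-7)) - 293) = -3 + (0*126 - 293) = -3 + (0 - 293) = -3 - 293 = -296)
(236701 + (r(-18)*(-47) - 105))/(A + 300805) = (236701 + (-13*(-47) - 105))/(-296 + 300805) = (236701 + (611 - 105))/300509 = (236701 + 506)*(1/300509) = 237207*(1/300509) = 237207/300509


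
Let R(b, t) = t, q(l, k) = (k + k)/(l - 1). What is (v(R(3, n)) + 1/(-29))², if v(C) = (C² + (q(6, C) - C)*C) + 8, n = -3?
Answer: 2812329/21025 ≈ 133.76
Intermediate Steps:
q(l, k) = 2*k/(-1 + l) (q(l, k) = (2*k)/(-1 + l) = 2*k/(-1 + l))
v(C) = 8 + 2*C²/5 (v(C) = (C² + (2*C/(-1 + 6) - C)*C) + 8 = (C² + (2*C/5 - C)*C) + 8 = (C² + (-3*C/5)*C) + 8 = (C² - 3*C²/5) + 8 = 2*C²/5 + 8 = 8 + 2*C²/5)
(v(R(3, n)) + 1/(-29))² = ((8 + (⅖)*(-3)²) + 1/(-29))² = ((8 + (⅖)*9) - 1/29)² = ((8 + 18/5) - 1/29)² = (58/5 - 1/29)² = (1677/145)² = 2812329/21025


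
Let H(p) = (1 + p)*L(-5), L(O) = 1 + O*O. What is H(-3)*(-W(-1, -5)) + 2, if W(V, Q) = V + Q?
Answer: -310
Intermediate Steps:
L(O) = 1 + O²
W(V, Q) = Q + V
H(p) = 26 + 26*p (H(p) = (1 + p)*(1 + (-5)²) = (1 + p)*(1 + 25) = (1 + p)*26 = 26 + 26*p)
H(-3)*(-W(-1, -5)) + 2 = (26 + 26*(-3))*(-(-5 - 1)) + 2 = (26 - 78)*(-1*(-6)) + 2 = -52*6 + 2 = -312 + 2 = -310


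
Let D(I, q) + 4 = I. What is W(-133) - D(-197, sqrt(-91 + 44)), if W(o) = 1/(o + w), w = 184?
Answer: 10252/51 ≈ 201.02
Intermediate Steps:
D(I, q) = -4 + I
W(o) = 1/(184 + o) (W(o) = 1/(o + 184) = 1/(184 + o))
W(-133) - D(-197, sqrt(-91 + 44)) = 1/(184 - 133) - (-4 - 197) = 1/51 - 1*(-201) = 1/51 + 201 = 10252/51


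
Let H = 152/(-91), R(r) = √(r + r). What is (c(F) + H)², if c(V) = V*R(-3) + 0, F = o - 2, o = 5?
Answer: (152 - 273*I*√6)²/8281 ≈ -51.21 - 24.549*I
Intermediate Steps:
F = 3 (F = 5 - 2 = 3)
R(r) = √2*√r (R(r) = √(2*r) = √2*√r)
c(V) = I*V*√6 (c(V) = V*(√2*√(-3)) + 0 = V*(√2*(I*√3)) + 0 = V*(I*√6) + 0 = I*V*√6 + 0 = I*V*√6)
H = -152/91 (H = 152*(-1/91) = -152/91 ≈ -1.6703)
(c(F) + H)² = (I*3*√6 - 152/91)² = (3*I*√6 - 152/91)² = (-152/91 + 3*I*√6)²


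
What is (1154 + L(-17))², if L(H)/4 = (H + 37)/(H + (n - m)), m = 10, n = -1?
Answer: 64931364/49 ≈ 1.3251e+6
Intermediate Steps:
L(H) = 4*(37 + H)/(-11 + H) (L(H) = 4*((H + 37)/(H + (-1 - 1*10))) = 4*((37 + H)/(H + (-1 - 10))) = 4*((37 + H)/(H - 11)) = 4*((37 + H)/(-11 + H)) = 4*(37 + H)/(-11 + H))
(1154 + L(-17))² = (1154 + 4*(37 - 17)/(-11 - 17))² = (1154 + 4*20/(-28))² = (1154 + 4*(-1/28)*20)² = (1154 - 20/7)² = (8058/7)² = 64931364/49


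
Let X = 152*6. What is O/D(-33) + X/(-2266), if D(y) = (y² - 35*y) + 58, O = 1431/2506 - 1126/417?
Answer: -1099472097281/2725538686332 ≈ -0.40340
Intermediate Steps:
X = 912
O = -2225029/1045002 (O = 1431*(1/2506) - 1126*1/417 = 1431/2506 - 1126/417 = -2225029/1045002 ≈ -2.1292)
D(y) = 58 + y² - 35*y
O/D(-33) + X/(-2266) = -2225029/(1045002*(58 + (-33)² - 35*(-33))) + 912/(-2266) = -2225029/(1045002*(58 + 1089 + 1155)) + 912*(-1/2266) = -2225029/1045002/2302 - 456/1133 = -2225029/1045002*1/2302 - 456/1133 = -2225029/2405594604 - 456/1133 = -1099472097281/2725538686332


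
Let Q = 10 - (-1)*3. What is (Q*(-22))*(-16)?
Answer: 4576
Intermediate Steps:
Q = 13 (Q = 10 - 1*(-3) = 10 + 3 = 13)
(Q*(-22))*(-16) = (13*(-22))*(-16) = -286*(-16) = 4576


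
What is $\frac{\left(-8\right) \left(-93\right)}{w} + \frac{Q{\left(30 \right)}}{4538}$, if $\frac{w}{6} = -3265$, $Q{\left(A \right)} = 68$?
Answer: $- \frac{170346}{7408285} \approx -0.022994$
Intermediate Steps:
$w = -19590$ ($w = 6 \left(-3265\right) = -19590$)
$\frac{\left(-8\right) \left(-93\right)}{w} + \frac{Q{\left(30 \right)}}{4538} = \frac{\left(-8\right) \left(-93\right)}{-19590} + \frac{68}{4538} = 744 \left(- \frac{1}{19590}\right) + 68 \cdot \frac{1}{4538} = - \frac{124}{3265} + \frac{34}{2269} = - \frac{170346}{7408285}$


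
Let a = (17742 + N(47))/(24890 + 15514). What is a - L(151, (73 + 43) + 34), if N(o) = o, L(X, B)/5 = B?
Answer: -30285211/40404 ≈ -749.56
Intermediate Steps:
L(X, B) = 5*B
a = 17789/40404 (a = (17742 + 47)/(24890 + 15514) = 17789/40404 ≈ 0.44028)
a - L(151, (73 + 43) + 34) = 17789/40404 - 5*((73 + 43) + 34) = 17789/40404 - 5*(116 + 34) = 17789/40404 - 5*150 = 17789/40404 - 1*750 = 17789/40404 - 750 = -30285211/40404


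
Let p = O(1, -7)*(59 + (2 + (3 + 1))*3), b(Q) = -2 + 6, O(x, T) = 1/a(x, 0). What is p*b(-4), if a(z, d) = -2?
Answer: -154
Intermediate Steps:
O(x, T) = -½ (O(x, T) = 1/(-2) = -½)
b(Q) = 4
p = -77/2 (p = -(59 + (2 + (3 + 1))*3)/2 = -(59 + (2 + 4)*3)/2 = -(59 + 6*3)/2 = -(59 + 18)/2 = -½*77 = -77/2 ≈ -38.500)
p*b(-4) = -77/2*4 = -154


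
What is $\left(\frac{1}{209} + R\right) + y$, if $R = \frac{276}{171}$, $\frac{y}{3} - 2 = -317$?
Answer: $- \frac{591500}{627} \approx -943.38$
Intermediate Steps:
$y = -945$ ($y = 6 + 3 \left(-317\right) = 6 - 951 = -945$)
$R = \frac{92}{57}$ ($R = 276 \cdot \frac{1}{171} = \frac{92}{57} \approx 1.614$)
$\left(\frac{1}{209} + R\right) + y = \left(\frac{1}{209} + \frac{92}{57}\right) - 945 = \frac{1015}{627} - 945 = - \frac{591500}{627}$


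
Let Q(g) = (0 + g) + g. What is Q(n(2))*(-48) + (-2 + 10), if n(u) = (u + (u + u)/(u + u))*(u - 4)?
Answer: 584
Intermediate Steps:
n(u) = (1 + u)*(-4 + u) (n(u) = (u + (2*u)/((2*u)))*(-4 + u) = (u + (2*u)*(1/(2*u)))*(-4 + u) = (u + 1)*(-4 + u) = (1 + u)*(-4 + u))
Q(g) = 2*g (Q(g) = g + g = 2*g)
Q(n(2))*(-48) + (-2 + 10) = (2*(-4 + 2² - 3*2))*(-48) + (-2 + 10) = (2*(-4 + 4 - 6))*(-48) + 8 = (2*(-6))*(-48) + 8 = -12*(-48) + 8 = 576 + 8 = 584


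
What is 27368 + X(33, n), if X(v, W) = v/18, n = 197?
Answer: 164219/6 ≈ 27370.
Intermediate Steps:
X(v, W) = v/18 (X(v, W) = v*(1/18) = v/18)
27368 + X(33, n) = 27368 + (1/18)*33 = 27368 + 11/6 = 164219/6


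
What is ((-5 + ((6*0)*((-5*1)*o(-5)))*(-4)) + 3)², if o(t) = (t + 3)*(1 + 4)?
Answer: 4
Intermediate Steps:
o(t) = 15 + 5*t (o(t) = (3 + t)*5 = 15 + 5*t)
((-5 + ((6*0)*((-5*1)*o(-5)))*(-4)) + 3)² = ((-5 + ((6*0)*((-5*1)*(15 + 5*(-5))))*(-4)) + 3)² = ((-5 + (0*(-5*(15 - 25)))*(-4)) + 3)² = ((-5 + (0*(-5*(-10)))*(-4)) + 3)² = ((-5 + (0*50)*(-4)) + 3)² = ((-5 + 0*(-4)) + 3)² = ((-5 + 0) + 3)² = (-5 + 3)² = (-2)² = 4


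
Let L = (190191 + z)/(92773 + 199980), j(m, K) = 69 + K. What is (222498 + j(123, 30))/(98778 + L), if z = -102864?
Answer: 21721979847/9639214387 ≈ 2.2535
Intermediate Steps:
L = 87327/292753 (L = (190191 - 102864)/(92773 + 199980) = 87327/292753 ≈ 0.29830)
(222498 + j(123, 30))/(98778 + L) = (222498 + (69 + 30))/(98778 + 87327/292753) = (222498 + 99)/(28917643161/292753) = 222597*(292753/28917643161) = 21721979847/9639214387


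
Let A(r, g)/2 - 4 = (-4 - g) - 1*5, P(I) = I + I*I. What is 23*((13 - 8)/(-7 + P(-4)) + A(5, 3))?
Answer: -345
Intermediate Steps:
P(I) = I + I²
A(r, g) = -10 - 2*g (A(r, g) = 8 + 2*((-4 - g) - 1*5) = 8 + 2*((-4 - g) - 5) = 8 + 2*(-9 - g) = 8 + (-18 - 2*g) = -10 - 2*g)
23*((13 - 8)/(-7 + P(-4)) + A(5, 3)) = 23*((13 - 8)/(-7 - 4*(1 - 4)) + (-10 - 2*3)) = 23*(5/(-7 - 4*(-3)) + (-10 - 6)) = 23*(5/(-7 + 12) - 16) = 23*(5/5 - 16) = 23*(5*(⅕) - 16) = 23*(1 - 16) = 23*(-15) = -345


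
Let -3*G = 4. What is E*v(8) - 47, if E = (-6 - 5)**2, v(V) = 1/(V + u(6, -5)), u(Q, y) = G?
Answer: -577/20 ≈ -28.850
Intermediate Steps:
G = -4/3 (G = -1/3*4 = -4/3 ≈ -1.3333)
u(Q, y) = -4/3
v(V) = 1/(-4/3 + V) (v(V) = 1/(V - 4/3) = 1/(-4/3 + V))
E = 121 (E = (-11)**2 = 121)
E*v(8) - 47 = 121*(3/(-4 + 3*8)) - 47 = 121*(3/(-4 + 24)) - 47 = 121*(3/20) - 47 = 363/20 - 47 = -577/20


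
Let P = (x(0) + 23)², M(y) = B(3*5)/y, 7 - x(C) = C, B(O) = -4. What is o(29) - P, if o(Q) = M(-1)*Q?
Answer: -784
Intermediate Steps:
x(C) = 7 - C
M(y) = -4/y
P = 900 (P = ((7 - 1*0) + 23)² = ((7 + 0) + 23)² = (7 + 23)² = 30² = 900)
o(Q) = 4*Q (o(Q) = (-4/(-1))*Q = (-4*(-1))*Q = 4*Q)
o(29) - P = 4*29 - 1*900 = 116 - 900 = -784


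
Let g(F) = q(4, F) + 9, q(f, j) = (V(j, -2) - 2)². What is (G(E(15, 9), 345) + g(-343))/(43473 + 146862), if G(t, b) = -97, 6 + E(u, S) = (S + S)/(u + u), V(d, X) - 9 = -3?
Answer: -24/63445 ≈ -0.00037828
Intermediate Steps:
V(d, X) = 6 (V(d, X) = 9 - 3 = 6)
E(u, S) = -6 + S/u (E(u, S) = -6 + (S + S)/(u + u) = -6 + (2*S)/((2*u)) = -6 + (2*S)*(1/(2*u)) = -6 + S/u)
q(f, j) = 16 (q(f, j) = (6 - 2)² = 4² = 16)
g(F) = 25 (g(F) = 16 + 9 = 25)
(G(E(15, 9), 345) + g(-343))/(43473 + 146862) = (-97 + 25)/(43473 + 146862) = -72/190335 = -72*1/190335 = -24/63445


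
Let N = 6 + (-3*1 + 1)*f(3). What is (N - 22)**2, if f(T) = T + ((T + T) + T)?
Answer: 1600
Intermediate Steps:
f(T) = 4*T (f(T) = T + (2*T + T) = T + 3*T = 4*T)
N = -18 (N = 6 + (-3*1 + 1)*(4*3) = 6 + (-3 + 1)*12 = 6 - 2*12 = 6 - 24 = -18)
(N - 22)**2 = (-18 - 22)**2 = (-40)**2 = 1600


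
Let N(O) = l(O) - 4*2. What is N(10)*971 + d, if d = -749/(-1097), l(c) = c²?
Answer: 97997953/1097 ≈ 89333.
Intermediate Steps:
N(O) = -8 + O² (N(O) = O² - 4*2 = O² - 8 = -8 + O²)
d = 749/1097 (d = -749*(-1/1097) = 749/1097 ≈ 0.68277)
N(10)*971 + d = (-8 + 10²)*971 + 749/1097 = (-8 + 100)*971 + 749/1097 = 92*971 + 749/1097 = 89332 + 749/1097 = 97997953/1097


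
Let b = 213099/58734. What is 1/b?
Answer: 78/283 ≈ 0.27562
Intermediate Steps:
b = 283/78 (b = 213099*(1/58734) = 283/78 ≈ 3.6282)
1/b = 1/(283/78) = 78/283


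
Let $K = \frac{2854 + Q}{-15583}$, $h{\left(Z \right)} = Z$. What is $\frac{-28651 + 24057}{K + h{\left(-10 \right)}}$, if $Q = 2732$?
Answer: $\frac{35794151}{80708} \approx 443.5$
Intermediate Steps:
$K = - \frac{5586}{15583}$ ($K = \frac{2854 + 2732}{-15583} = 5586 \left(- \frac{1}{15583}\right) = - \frac{5586}{15583} \approx -0.35847$)
$\frac{-28651 + 24057}{K + h{\left(-10 \right)}} = \frac{-28651 + 24057}{- \frac{5586}{15583} - 10} = - \frac{4594}{- \frac{161416}{15583}} = \left(-4594\right) \left(- \frac{15583}{161416}\right) = \frac{35794151}{80708}$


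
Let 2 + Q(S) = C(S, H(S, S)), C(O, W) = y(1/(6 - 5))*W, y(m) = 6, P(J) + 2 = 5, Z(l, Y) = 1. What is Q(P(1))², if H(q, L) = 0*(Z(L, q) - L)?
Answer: 4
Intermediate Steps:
P(J) = 3 (P(J) = -2 + 5 = 3)
H(q, L) = 0 (H(q, L) = 0*(1 - L) = 0)
C(O, W) = 6*W
Q(S) = -2 (Q(S) = -2 + 6*0 = -2 + 0 = -2)
Q(P(1))² = (-2)² = 4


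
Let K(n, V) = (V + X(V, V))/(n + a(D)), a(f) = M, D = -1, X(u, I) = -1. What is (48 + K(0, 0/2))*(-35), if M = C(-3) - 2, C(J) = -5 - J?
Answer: -6755/4 ≈ -1688.8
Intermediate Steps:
M = -4 (M = (-5 - 1*(-3)) - 2 = (-5 + 3) - 2 = -2 - 2 = -4)
a(f) = -4
K(n, V) = (-1 + V)/(-4 + n) (K(n, V) = (V - 1)/(n - 4) = (-1 + V)/(-4 + n))
(48 + K(0, 0/2))*(-35) = (48 + (-1 + 0/2)/(-4 + 0))*(-35) = (48 + (-1 + 0*(1/2))/(-4))*(-35) = (48 - (-1 + 0)/4)*(-35) = (48 - 1/4*(-1))*(-35) = (48 + 1/4)*(-35) = (193/4)*(-35) = -6755/4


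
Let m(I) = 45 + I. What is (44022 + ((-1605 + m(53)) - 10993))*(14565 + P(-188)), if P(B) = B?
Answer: 453191794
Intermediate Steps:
(44022 + ((-1605 + m(53)) - 10993))*(14565 + P(-188)) = (44022 + ((-1605 + (45 + 53)) - 10993))*(14565 - 188) = (44022 + ((-1605 + 98) - 10993))*14377 = (44022 + (-1507 - 10993))*14377 = (44022 - 12500)*14377 = 31522*14377 = 453191794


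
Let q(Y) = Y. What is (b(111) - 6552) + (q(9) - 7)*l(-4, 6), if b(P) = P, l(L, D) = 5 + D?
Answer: -6419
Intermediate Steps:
(b(111) - 6552) + (q(9) - 7)*l(-4, 6) = (111 - 6552) + (9 - 7)*(5 + 6) = -6441 + 2*11 = -6441 + 22 = -6419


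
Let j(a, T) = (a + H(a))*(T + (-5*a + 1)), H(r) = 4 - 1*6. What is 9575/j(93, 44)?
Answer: -1915/7644 ≈ -0.25052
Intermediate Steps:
H(r) = -2 (H(r) = 4 - 6 = -2)
j(a, T) = (-2 + a)*(1 + T - 5*a) (j(a, T) = (a - 2)*(T + (-5*a + 1)) = (-2 + a)*(T + (1 - 5*a)) = (-2 + a)*(1 + T - 5*a))
9575/j(93, 44) = 9575/(-2 - 5*93² - 2*44 + 11*93 + 44*93) = 9575/(-2 - 5*8649 - 88 + 1023 + 4092) = 9575/(-2 - 43245 - 88 + 1023 + 4092) = 9575/(-38220) = 9575*(-1/38220) = -1915/7644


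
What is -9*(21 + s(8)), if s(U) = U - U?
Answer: -189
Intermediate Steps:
s(U) = 0
-9*(21 + s(8)) = -9*(21 + 0) = -9*21 = -189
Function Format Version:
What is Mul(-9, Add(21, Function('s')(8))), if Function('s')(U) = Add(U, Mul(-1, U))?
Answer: -189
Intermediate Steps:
Function('s')(U) = 0
Mul(-9, Add(21, Function('s')(8))) = Mul(-9, Add(21, 0)) = Mul(-9, 21) = -189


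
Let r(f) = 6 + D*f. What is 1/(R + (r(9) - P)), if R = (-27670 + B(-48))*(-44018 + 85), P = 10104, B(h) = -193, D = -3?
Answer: 1/1224095054 ≈ 8.1693e-10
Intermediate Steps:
R = 1224105179 (R = (-27670 - 193)*(-44018 + 85) = -27863*(-43933) = 1224105179)
r(f) = 6 - 3*f
1/(R + (r(9) - P)) = 1/(1224105179 + ((6 - 3*9) - 1*10104)) = 1/(1224105179 + ((6 - 27) - 10104)) = 1/(1224105179 + (-21 - 10104)) = 1/(1224105179 - 10125) = 1/1224095054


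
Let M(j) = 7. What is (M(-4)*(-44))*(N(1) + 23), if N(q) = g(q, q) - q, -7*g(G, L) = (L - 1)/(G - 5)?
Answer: -6776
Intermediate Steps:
g(G, L) = -(-1 + L)/(7*(-5 + G)) (g(G, L) = -(L - 1)/(7*(G - 5)) = -(-1 + L)/(7*(-5 + G)))
N(q) = -q + (1 - q)/(7*(-5 + q)) (N(q) = (1 - q)/(7*(-5 + q)) - q = -q + (1 - q)/(7*(-5 + q)))
(M(-4)*(-44))*(N(1) + 23) = (7*(-44))*((1 - 1*1 - 7*1*(-5 + 1))/(7*(-5 + 1)) + 23) = -308*((1/7)*(1 - 1 - 7*1*(-4))/(-4) + 23) = -308*((1/7)*(-1/4)*(1 - 1 + 28) + 23) = -308*((1/7)*(-1/4)*28 + 23) = -308*(-1 + 23) = -308*22 = -6776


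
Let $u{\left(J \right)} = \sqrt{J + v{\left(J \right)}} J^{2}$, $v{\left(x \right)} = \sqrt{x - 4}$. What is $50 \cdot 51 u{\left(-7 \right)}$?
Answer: $124950 \sqrt{-7 + i \sqrt{11}} \approx 76310.0 + 3.3928 \cdot 10^{5} i$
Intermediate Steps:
$v{\left(x \right)} = \sqrt{-4 + x}$
$u{\left(J \right)} = J^{2} \sqrt{J + \sqrt{-4 + J}}$ ($u{\left(J \right)} = \sqrt{J + \sqrt{-4 + J}} J^{2} = J^{2} \sqrt{J + \sqrt{-4 + J}}$)
$50 \cdot 51 u{\left(-7 \right)} = 50 \cdot 51 \left(-7\right)^{2} \sqrt{-7 + \sqrt{-4 - 7}} = 2550 \cdot 49 \sqrt{-7 + \sqrt{-11}} = 2550 \cdot 49 \sqrt{-7 + i \sqrt{11}} = 124950 \sqrt{-7 + i \sqrt{11}}$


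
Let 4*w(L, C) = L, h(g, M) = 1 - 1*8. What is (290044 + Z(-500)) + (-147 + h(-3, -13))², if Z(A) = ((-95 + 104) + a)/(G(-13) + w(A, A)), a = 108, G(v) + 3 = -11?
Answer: 43612523/139 ≈ 3.1376e+5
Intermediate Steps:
h(g, M) = -7 (h(g, M) = 1 - 8 = -7)
w(L, C) = L/4
G(v) = -14 (G(v) = -3 - 11 = -14)
Z(A) = 117/(-14 + A/4) (Z(A) = ((-95 + 104) + 108)/(-14 + A/4) = (9 + 108)/(-14 + A/4) = 117/(-14 + A/4))
(290044 + Z(-500)) + (-147 + h(-3, -13))² = (290044 + 468/(-56 - 500)) + (-147 - 7)² = (290044 + 468/(-556)) + (-154)² = (290044 + 468*(-1/556)) + 23716 = (290044 - 117/139) + 23716 = 40315999/139 + 23716 = 43612523/139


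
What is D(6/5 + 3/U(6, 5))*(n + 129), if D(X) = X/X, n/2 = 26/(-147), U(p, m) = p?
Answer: 18911/147 ≈ 128.65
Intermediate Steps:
n = -52/147 (n = 2*(26/(-147)) = 2*(26*(-1/147)) = 2*(-26/147) = -52/147 ≈ -0.35374)
D(X) = 1
D(6/5 + 3/U(6, 5))*(n + 129) = 1*(-52/147 + 129) = 1*(18911/147) = 18911/147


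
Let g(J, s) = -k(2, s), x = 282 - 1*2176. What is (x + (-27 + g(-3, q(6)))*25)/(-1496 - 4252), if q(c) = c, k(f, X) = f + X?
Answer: 923/1916 ≈ 0.48173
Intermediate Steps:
k(f, X) = X + f
x = -1894 (x = 282 - 2176 = -1894)
g(J, s) = -2 - s (g(J, s) = -(s + 2) = -(2 + s) = -2 - s)
(x + (-27 + g(-3, q(6)))*25)/(-1496 - 4252) = (-1894 + (-27 + (-2 - 1*6))*25)/(-1496 - 4252) = (-1894 + (-27 + (-2 - 6))*25)/(-5748) = (-1894 + (-27 - 8)*25)*(-1/5748) = (-1894 - 35*25)*(-1/5748) = (-1894 - 875)*(-1/5748) = -2769*(-1/5748) = 923/1916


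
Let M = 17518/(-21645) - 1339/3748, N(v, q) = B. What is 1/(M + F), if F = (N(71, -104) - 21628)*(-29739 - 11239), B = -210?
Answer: 81125460/72597353928539321 ≈ 1.1175e-9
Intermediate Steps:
N(v, q) = -210
M = -94640119/81125460 (M = 17518*(-1/21645) - 1339*1/3748 = -17518/21645 - 1339/3748 = -94640119/81125460 ≈ -1.1666)
F = 894877564 (F = (-210 - 21628)*(-29739 - 11239) = -21838*(-40978) = 894877564)
1/(M + F) = 1/(-94640119/81125460 + 894877564) = 1/(72597353928539321/81125460) = 81125460/72597353928539321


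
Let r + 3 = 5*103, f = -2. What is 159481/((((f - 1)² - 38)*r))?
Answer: -159481/14848 ≈ -10.741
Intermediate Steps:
r = 512 (r = -3 + 5*103 = -3 + 515 = 512)
159481/((((f - 1)² - 38)*r)) = 159481/((((-2 - 1)² - 38)*512)) = 159481/((((-3)² - 38)*512)) = 159481/(((9 - 38)*512)) = 159481/((-29*512)) = 159481/(-14848) = 159481*(-1/14848) = -159481/14848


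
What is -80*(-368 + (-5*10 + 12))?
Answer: 32480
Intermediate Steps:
-80*(-368 + (-5*10 + 12)) = -80*(-368 + (-50 + 12)) = -80*(-368 - 38) = -80*(-406) = 32480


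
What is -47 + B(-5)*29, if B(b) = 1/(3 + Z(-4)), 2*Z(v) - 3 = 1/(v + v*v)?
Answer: -4427/109 ≈ -40.615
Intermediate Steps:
Z(v) = 3/2 + 1/(2*(v + v²)) (Z(v) = 3/2 + 1/(2*(v + v*v)) = 3/2 + 1/(2*(v + v²)))
B(b) = 24/109 (B(b) = 1/(3 + (½)*(1 + 3*(-4) + 3*(-4)²)/(-4*(1 - 4))) = 1/(3 + (½)*(-¼)*(1 - 12 + 3*16)/(-3)) = 1/(3 + (½)*(-¼)*(-⅓)*(1 - 12 + 48)) = 1/(3 + (½)*(-¼)*(-⅓)*37) = 1/(3 + 37/24) = 1/(109/24) = 24/109)
-47 + B(-5)*29 = -47 + (24/109)*29 = -47 + 696/109 = -4427/109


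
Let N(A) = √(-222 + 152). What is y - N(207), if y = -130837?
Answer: -130837 - I*√70 ≈ -1.3084e+5 - 8.3666*I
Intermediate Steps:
N(A) = I*√70 (N(A) = √(-70) = I*√70)
y - N(207) = -130837 - I*√70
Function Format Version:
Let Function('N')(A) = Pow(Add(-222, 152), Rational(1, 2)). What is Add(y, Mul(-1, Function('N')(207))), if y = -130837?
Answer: Add(-130837, Mul(-1, I, Pow(70, Rational(1, 2)))) ≈ Add(-1.3084e+5, Mul(-8.3666, I))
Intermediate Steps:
Function('N')(A) = Mul(I, Pow(70, Rational(1, 2))) (Function('N')(A) = Pow(-70, Rational(1, 2)) = Mul(I, Pow(70, Rational(1, 2))))
Add(y, Mul(-1, Function('N')(207))) = Add(-130837, Mul(-1, Mul(I, Pow(70, Rational(1, 2))))) = Add(-130837, Mul(-1, I, Pow(70, Rational(1, 2))))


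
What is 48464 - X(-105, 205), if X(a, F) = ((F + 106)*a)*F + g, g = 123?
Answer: 6742616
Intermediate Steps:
X(a, F) = 123 + F*a*(106 + F) (X(a, F) = ((F + 106)*a)*F + 123 = ((106 + F)*a)*F + 123 = (a*(106 + F))*F + 123 = F*a*(106 + F) + 123 = 123 + F*a*(106 + F))
48464 - X(-105, 205) = 48464 - (123 - 105*205**2 + 106*205*(-105)) = 48464 - (123 - 105*42025 - 2281650) = 48464 - (123 - 4412625 - 2281650) = 48464 - 1*(-6694152) = 48464 + 6694152 = 6742616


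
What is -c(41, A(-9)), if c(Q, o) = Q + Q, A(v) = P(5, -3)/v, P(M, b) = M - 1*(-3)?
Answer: -82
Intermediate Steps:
P(M, b) = 3 + M (P(M, b) = M + 3 = 3 + M)
A(v) = 8/v (A(v) = (3 + 5)/v = 8/v)
c(Q, o) = 2*Q
-c(41, A(-9)) = -2*41 = -1*82 = -82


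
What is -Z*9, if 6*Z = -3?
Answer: 9/2 ≈ 4.5000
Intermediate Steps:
Z = -1/2 (Z = (1/6)*(-3) = -1/2 ≈ -0.50000)
-Z*9 = -1*(-1/2)*9 = (1/2)*9 = 9/2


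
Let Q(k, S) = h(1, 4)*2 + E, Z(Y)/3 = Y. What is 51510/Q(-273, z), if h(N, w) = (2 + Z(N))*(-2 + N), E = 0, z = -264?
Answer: -5151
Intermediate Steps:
Z(Y) = 3*Y
h(N, w) = (-2 + N)*(2 + 3*N) (h(N, w) = (2 + 3*N)*(-2 + N) = (-2 + N)*(2 + 3*N))
Q(k, S) = -10 (Q(k, S) = (-4 - 4*1 + 3*1²)*2 + 0 = (-4 - 4 + 3*1)*2 + 0 = (-4 - 4 + 3)*2 + 0 = -5*2 + 0 = -10 + 0 = -10)
51510/Q(-273, z) = 51510/(-10) = 51510*(-⅒) = -5151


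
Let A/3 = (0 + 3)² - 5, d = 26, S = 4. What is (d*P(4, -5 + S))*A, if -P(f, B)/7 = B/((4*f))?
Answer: 273/2 ≈ 136.50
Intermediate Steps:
P(f, B) = -7*B/(4*f)
A = 12 (A = 3*((0 + 3)² - 5) = 3*(3² - 5) = 3*(9 - 5) = 3*4 = 12)
(d*P(4, -5 + S))*A = (26*(-7/4*(-5 + 4)/4))*12 = (26*(-7/4*(-1)*¼))*12 = (26*(7/16))*12 = (91/8)*12 = 273/2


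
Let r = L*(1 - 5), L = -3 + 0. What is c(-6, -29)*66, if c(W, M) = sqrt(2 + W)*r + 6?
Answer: 396 + 1584*I ≈ 396.0 + 1584.0*I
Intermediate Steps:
L = -3
r = 12 (r = -3*(1 - 5) = -3*(-4) = 12)
c(W, M) = 6 + 12*sqrt(2 + W) (c(W, M) = sqrt(2 + W)*12 + 6 = 12*sqrt(2 + W) + 6 = 6 + 12*sqrt(2 + W))
c(-6, -29)*66 = (6 + 12*sqrt(2 - 6))*66 = (6 + 12*sqrt(-4))*66 = (6 + 12*(2*I))*66 = (6 + 24*I)*66 = 396 + 1584*I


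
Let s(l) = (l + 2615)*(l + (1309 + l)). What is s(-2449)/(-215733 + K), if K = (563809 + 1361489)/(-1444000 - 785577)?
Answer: 1328324007598/480995260239 ≈ 2.7616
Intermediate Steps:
s(l) = (1309 + 2*l)*(2615 + l) (s(l) = (2615 + l)*(1309 + 2*l) = (1309 + 2*l)*(2615 + l))
K = -1925298/2229577 (K = 1925298/(-2229577) = 1925298*(-1/2229577) = -1925298/2229577 ≈ -0.86353)
s(-2449)/(-215733 + K) = (3423035 + 2*(-2449)**2 + 6539*(-2449))/(-215733 - 1925298/2229577) = (3423035 + 2*5997601 - 16014011)/(-480995260239/2229577) = (3423035 + 11995202 - 16014011)*(-2229577/480995260239) = -595774*(-2229577/480995260239) = 1328324007598/480995260239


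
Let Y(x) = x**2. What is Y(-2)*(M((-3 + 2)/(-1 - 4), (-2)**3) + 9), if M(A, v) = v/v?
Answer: 40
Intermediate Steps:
M(A, v) = 1
Y(-2)*(M((-3 + 2)/(-1 - 4), (-2)**3) + 9) = (-2)**2*(1 + 9) = 4*10 = 40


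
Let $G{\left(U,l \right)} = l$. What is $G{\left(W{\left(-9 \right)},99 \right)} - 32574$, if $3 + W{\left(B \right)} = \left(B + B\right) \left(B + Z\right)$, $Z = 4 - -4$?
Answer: $-32475$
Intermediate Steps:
$Z = 8$ ($Z = 4 + 4 = 8$)
$W{\left(B \right)} = -3 + 2 B \left(8 + B\right)$ ($W{\left(B \right)} = -3 + \left(B + B\right) \left(B + 8\right) = -3 + 2 B \left(8 + B\right)$)
$G{\left(W{\left(-9 \right)},99 \right)} - 32574 = 99 - 32574 = -32475$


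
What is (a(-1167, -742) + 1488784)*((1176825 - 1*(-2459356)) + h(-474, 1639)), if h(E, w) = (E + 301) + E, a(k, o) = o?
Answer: 5409827284428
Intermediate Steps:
h(E, w) = 301 + 2*E (h(E, w) = (301 + E) + E = 301 + 2*E)
(a(-1167, -742) + 1488784)*((1176825 - 1*(-2459356)) + h(-474, 1639)) = (-742 + 1488784)*((1176825 - 1*(-2459356)) + (301 + 2*(-474))) = 1488042*((1176825 + 2459356) + (301 - 948)) = 1488042*(3636181 - 647) = 1488042*3635534 = 5409827284428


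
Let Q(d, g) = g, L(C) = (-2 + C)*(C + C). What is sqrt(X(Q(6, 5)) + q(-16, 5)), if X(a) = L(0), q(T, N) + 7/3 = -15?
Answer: 2*I*sqrt(39)/3 ≈ 4.1633*I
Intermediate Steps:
L(C) = 2*C*(-2 + C) (L(C) = (-2 + C)*(2*C) = 2*C*(-2 + C))
q(T, N) = -52/3 (q(T, N) = -7/3 - 15 = -52/3)
X(a) = 0 (X(a) = 2*0*(-2 + 0) = 2*0*(-2) = 0)
sqrt(X(Q(6, 5)) + q(-16, 5)) = sqrt(0 - 52/3) = sqrt(-52/3) = 2*I*sqrt(39)/3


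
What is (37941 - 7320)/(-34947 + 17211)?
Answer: -10207/5912 ≈ -1.7265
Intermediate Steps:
(37941 - 7320)/(-34947 + 17211) = 30621/(-17736) = 30621*(-1/17736) = -10207/5912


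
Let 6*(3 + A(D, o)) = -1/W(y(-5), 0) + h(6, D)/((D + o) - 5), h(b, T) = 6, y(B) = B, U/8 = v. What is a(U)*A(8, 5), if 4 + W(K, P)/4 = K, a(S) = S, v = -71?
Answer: 44020/27 ≈ 1630.4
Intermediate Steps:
U = -568 (U = 8*(-71) = -568)
W(K, P) = -16 + 4*K
A(D, o) = -647/216 + 1/(-5 + D + o) (A(D, o) = -3 + (-1/(-16 + 4*(-5)) + 6/((D + o) - 5))/6 = -3 + (-1/(-16 - 20) + 6/(-5 + D + o))/6 = -3 + (-1/(-36) + 6/(-5 + D + o))/6 = -3 + (-1*(-1/36) + 6/(-5 + D + o))/6 = -3 + (1/36 + 6/(-5 + D + o))/6 = -3 + (1/216 + 1/(-5 + D + o)) = -647/216 + 1/(-5 + D + o))
a(U)*A(8, 5) = -71*(3451 - 647*8 - 647*5)/(27*(-5 + 8 + 5)) = -71*(3451 - 5176 - 3235)/(27*8) = -71*(-4960)/(27*8) = -568*(-155/54) = 44020/27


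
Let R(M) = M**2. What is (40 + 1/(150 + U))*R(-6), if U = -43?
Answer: 154116/107 ≈ 1440.3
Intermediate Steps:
(40 + 1/(150 + U))*R(-6) = (40 + 1/(150 - 43))*(-6)**2 = (40 + 1/107)*36 = (4281/107)*36 = 154116/107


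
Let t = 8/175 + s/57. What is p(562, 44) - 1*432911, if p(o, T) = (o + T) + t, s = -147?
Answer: -1437422548/3325 ≈ -4.3231e+5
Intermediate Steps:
t = -8423/3325 (t = 8/175 - 147/57 = 8*(1/175) - 147*1/57 = 8/175 - 49/19 = -8423/3325 ≈ -2.5332)
p(o, T) = -8423/3325 + T + o (p(o, T) = (o + T) - 8423/3325 = (T + o) - 8423/3325 = -8423/3325 + T + o)
p(562, 44) - 1*432911 = (-8423/3325 + 44 + 562) - 1*432911 = 2006527/3325 - 432911 = -1437422548/3325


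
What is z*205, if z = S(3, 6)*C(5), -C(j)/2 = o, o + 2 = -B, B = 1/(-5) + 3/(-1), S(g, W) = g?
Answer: -1476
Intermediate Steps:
B = -16/5 (B = 1*(-⅕) + 3*(-1) = -⅕ - 3 = -16/5 ≈ -3.2000)
o = 6/5 (o = -2 - 1*(-16/5) = -2 + 16/5 = 6/5 ≈ 1.2000)
C(j) = -12/5 (C(j) = -2*6/5 = -12/5)
z = -36/5 (z = 3*(-12/5) = -36/5 ≈ -7.2000)
z*205 = -36/5*205 = -1476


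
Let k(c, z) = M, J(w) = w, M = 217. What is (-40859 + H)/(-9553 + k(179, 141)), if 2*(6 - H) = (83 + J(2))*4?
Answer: 41023/9336 ≈ 4.3941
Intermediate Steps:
H = -164 (H = 6 - (83 + 2)*4/2 = 6 - 85*4/2 = 6 - 1/2*340 = 6 - 170 = -164)
k(c, z) = 217
(-40859 + H)/(-9553 + k(179, 141)) = (-40859 - 164)/(-9553 + 217) = -41023/(-9336) = -41023*(-1/9336) = 41023/9336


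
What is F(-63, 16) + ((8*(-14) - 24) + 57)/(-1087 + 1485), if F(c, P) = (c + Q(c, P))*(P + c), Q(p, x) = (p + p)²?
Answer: -295798057/398 ≈ -7.4321e+5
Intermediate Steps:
Q(p, x) = 4*p² (Q(p, x) = (2*p)² = 4*p²)
F(c, P) = (P + c)*(c + 4*c²) (F(c, P) = (c + 4*c²)*(P + c) = (P + c)*(c + 4*c²))
F(-63, 16) + ((8*(-14) - 24) + 57)/(-1087 + 1485) = -63*(16 - 63 + 4*(-63)² + 4*16*(-63)) + ((8*(-14) - 24) + 57)/(-1087 + 1485) = -63*(16 - 63 + 4*3969 - 4032) + ((-112 - 24) + 57)/398 = -63*(16 - 63 + 15876 - 4032) + (-136 + 57)*(1/398) = -63*11797 - 79*1/398 = -743211 - 79/398 = -295798057/398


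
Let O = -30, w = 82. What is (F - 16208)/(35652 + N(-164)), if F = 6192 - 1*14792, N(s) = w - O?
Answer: -6202/8941 ≈ -0.69366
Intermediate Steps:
N(s) = 112 (N(s) = 82 - 1*(-30) = 82 + 30 = 112)
F = -8600 (F = 6192 - 14792 = -8600)
(F - 16208)/(35652 + N(-164)) = (-8600 - 16208)/(35652 + 112) = -24808/35764 = -24808*1/35764 = -6202/8941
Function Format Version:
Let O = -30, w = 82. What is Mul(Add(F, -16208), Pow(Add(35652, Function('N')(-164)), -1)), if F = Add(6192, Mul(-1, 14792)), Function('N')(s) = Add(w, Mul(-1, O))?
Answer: Rational(-6202, 8941) ≈ -0.69366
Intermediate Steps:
Function('N')(s) = 112 (Function('N')(s) = Add(82, Mul(-1, -30)) = Add(82, 30) = 112)
F = -8600 (F = Add(6192, -14792) = -8600)
Mul(Add(F, -16208), Pow(Add(35652, Function('N')(-164)), -1)) = Mul(Add(-8600, -16208), Pow(Add(35652, 112), -1)) = Mul(-24808, Pow(35764, -1)) = Mul(-24808, Rational(1, 35764)) = Rational(-6202, 8941)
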